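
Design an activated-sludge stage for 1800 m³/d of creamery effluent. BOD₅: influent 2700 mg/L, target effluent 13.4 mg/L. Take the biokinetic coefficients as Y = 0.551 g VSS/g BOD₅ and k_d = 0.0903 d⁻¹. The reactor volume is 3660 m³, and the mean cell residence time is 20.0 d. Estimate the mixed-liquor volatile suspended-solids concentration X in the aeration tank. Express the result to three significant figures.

From V·X·(1 + k_d·θ_c) = Y·Q·(S₀ − S)·θ_c: X = 0.551 × 1800 × (2700 − 13.4) × 20.0 / [3660 × (1 + 0.0903 × 20.0)] = 5189 mg/L.

X ≈ 5190 mg/L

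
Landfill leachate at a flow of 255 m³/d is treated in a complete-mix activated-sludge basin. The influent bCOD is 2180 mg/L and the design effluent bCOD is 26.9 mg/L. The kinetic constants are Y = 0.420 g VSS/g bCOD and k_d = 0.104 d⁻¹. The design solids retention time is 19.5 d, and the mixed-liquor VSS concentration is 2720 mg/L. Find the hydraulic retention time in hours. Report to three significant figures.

τ ≈ 51.4 h

From the SRT design equation V = Y Q (S₀−S) θ_c / [X (1 + k_d θ_c)] = 0.420 × 255 × (2180 − 26.9) × 19.5 / [2720 × (1 + 0.104 × 19.5)] = 4.5×10^6 / 8236 = 546.0 m³.
Hydraulic retention time τ = V/Q = 546.0 / 255 = 2.141 d = 51.38 h.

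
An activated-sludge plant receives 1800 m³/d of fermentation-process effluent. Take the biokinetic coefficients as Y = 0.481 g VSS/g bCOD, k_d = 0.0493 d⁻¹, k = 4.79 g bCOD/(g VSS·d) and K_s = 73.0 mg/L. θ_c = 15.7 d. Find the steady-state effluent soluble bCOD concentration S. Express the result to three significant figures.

S ≈ 3.76 mg/L

For a completely mixed reactor with recycle the Lawrence–McCarty relation gives S = K_s·(1 + k_d·θ_c) / [θ_c·(Y·k − k_d) − 1] = 73.0 × (1 + 0.0493 × 15.7) / [15.7 × (0.481 × 4.79 − 0.0493) − 1] = 129.5 / 34.40 = 3.765 mg/L.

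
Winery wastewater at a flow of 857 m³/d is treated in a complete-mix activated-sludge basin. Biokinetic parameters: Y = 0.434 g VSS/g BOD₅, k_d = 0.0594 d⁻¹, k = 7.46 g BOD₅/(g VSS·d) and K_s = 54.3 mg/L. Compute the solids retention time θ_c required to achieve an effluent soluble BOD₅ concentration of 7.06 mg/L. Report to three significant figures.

θ_c ≈ 3.19 d

Specific growth rate at S = 7.06 mg/L: μ = YkS/(K_s+S) = 0.434·7.46·7.06/(54.3+7.06) = 0.3725 d⁻¹.
Then 1/θ_c = μ − k_d = 0.3725 − 0.0594 = 0.3131 d⁻¹, giving θ_c = 3.194 d.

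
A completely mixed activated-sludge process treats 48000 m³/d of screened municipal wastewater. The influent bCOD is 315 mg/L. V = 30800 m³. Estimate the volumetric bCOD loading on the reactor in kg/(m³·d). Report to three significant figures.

L_v ≈ 0.491 kg bCOD/(m³·d)

L_v = Q S₀ / V = 48000 × 315 × 10⁻³ / 30800 = 0.4909 kg/(m³·d).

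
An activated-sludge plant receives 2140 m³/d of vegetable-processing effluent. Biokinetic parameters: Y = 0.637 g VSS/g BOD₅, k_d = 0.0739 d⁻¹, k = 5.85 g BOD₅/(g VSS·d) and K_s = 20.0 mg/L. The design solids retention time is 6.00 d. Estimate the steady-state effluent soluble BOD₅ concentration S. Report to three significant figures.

S ≈ 1.38 mg/L

From the Monod/SRT balance for a CMAS, S = K_s·(1+k_d θ_c)/[θ_c·(Y k − k_d) − 1] = 20.0 × (1 + 0.0739 × 6.00) / [6.00 × (0.637 × 5.85 − 0.0739) − 1] = 28.87 / 20.92 = 1.380 mg/L.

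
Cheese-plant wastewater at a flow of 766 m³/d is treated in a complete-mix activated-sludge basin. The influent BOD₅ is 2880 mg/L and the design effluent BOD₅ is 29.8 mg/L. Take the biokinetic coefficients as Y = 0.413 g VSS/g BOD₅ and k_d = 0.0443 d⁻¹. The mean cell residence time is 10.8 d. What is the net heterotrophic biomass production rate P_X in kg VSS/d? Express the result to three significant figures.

P_X ≈ 610 kg VSS/d

The observed yield is Y_obs = Y/(1 + k_d·θ_c) = 0.413 / (1 + 0.0443 × 10.8) = 0.413 / 1.478 = 0.2793 g VSS per g BOD₅ removed.
Q·(S₀ − S) = 766 × (2880 − 29.8) × 10⁻³ = 2183 kg/d removed.
So the net sludge growth is P_X = 0.2793 × 2183 = 609.9 kg VSS/d.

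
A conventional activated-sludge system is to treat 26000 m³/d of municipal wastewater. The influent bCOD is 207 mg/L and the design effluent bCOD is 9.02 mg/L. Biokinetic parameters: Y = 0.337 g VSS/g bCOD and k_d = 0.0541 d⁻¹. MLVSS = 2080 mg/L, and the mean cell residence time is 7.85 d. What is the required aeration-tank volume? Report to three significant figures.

Rearranging the biomass balance for a CMAS with decay, V = Y·Q·ΔS·θ_c / [X·(1+k_d θ_c)] = 0.337 × 26000 × (207 − 9.02) × 7.85 / [2080 × (1 + 0.0541 × 7.85)] = 1.36×10^7 / 2963 = 4595 m³.

V ≈ 4600 m³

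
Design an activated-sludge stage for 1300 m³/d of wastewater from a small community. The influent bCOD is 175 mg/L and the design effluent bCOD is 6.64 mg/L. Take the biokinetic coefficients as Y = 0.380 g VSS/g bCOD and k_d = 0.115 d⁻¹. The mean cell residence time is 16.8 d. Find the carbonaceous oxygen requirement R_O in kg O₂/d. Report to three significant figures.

R_O ≈ 179 kg O₂/d

Y_obs = Y / (1 + k_d θ_c) = 0.380 / (1 + 0.115 × 16.8) = 0.380 / 2.932 = 0.1296.
Substrate removed = Q·(S₀ − S) = 1300 m³/d × (175 − 6.64) g/m³ = 2.19×10^5 g/d = 218.9 kg/d.
Biomass synthesised: P_X = Y_obs × 218.9 = 28.37 kg VSS/d.
R_O = Q·(S₀ − S) − 1.42·P_X = 218.9 − 1.42 × 28.37 = 178.6 kg O₂/d.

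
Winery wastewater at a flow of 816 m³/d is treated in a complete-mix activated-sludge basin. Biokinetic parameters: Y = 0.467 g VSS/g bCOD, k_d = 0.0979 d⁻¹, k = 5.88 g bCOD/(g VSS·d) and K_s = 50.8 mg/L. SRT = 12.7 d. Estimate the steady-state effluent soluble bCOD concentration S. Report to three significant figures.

S ≈ 3.49 mg/L

Effluent substrate depends only on kinetics and SRT: S = K_s(1 + k_d θ_c) / [θ_c(Yk − k_d) − 1] = 50.8 × (1 + 0.0979 × 12.7) / [12.7 × (0.467 × 5.88 − 0.0979) − 1] = 114.0 / 32.63 = 3.492 mg/L.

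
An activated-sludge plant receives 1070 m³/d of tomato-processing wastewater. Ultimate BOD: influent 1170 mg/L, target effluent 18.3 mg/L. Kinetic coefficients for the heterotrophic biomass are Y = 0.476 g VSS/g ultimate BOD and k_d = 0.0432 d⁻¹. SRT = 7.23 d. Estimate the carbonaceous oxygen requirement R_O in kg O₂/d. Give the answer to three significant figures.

Correct the yield for decay: Y_obs = Y/(1 + k_d θ_c) = 0.476 / (1 + 0.0432 × 7.23) = 0.476 / 1.312 = 0.3627.
ΔS = 1170 − 18.3 = 1152 mg/L, so the substrate removal rate is 1070 × 1152/1000 = 1232 kg ultimate BOD/d.
P_X = Y_obs·Q·(S₀ − S) = 0.3627 × 1232 = 447.0 kg VSS/d.
R_O = Q·ΔS − 1.42 P_X = 1232 − 634.7 = 597.6 kg O₂/d.

R_O ≈ 598 kg O₂/d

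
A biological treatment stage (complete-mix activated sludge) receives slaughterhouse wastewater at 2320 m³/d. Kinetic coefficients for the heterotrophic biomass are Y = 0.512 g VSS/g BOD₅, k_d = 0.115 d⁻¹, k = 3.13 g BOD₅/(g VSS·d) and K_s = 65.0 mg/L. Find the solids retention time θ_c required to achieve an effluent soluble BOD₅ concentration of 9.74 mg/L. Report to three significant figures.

At the target effluent, Y k S/(K_s+S) = 0.512×3.13×9.74/74.74 = 0.2088 d⁻¹.
1/θ_c = 0.2088 − 0.115 = 0.09384 d⁻¹, so θ_c = 10.66 d.

θ_c ≈ 10.7 d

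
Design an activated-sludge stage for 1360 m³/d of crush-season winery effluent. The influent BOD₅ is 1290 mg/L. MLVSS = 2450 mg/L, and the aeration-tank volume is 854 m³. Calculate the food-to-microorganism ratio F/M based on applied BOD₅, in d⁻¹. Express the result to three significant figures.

F/M = Q·S₀ / (V·X) = 1360 × 1290 / (854.0 × 2450) = 0.8385 g BOD₅·(g VSS·d)⁻¹.

F/M ≈ 0.839 d⁻¹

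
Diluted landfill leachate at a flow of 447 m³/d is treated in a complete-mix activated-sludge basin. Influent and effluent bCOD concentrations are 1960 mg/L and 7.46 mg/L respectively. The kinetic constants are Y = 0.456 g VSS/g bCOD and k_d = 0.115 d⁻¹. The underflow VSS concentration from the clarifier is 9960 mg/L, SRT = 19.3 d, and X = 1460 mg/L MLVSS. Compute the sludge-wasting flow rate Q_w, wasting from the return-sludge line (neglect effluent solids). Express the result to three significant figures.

Q_w ≈ 12.4 m³/d

Steady-state biomass mass balance: V·X·(1 + k_d·θ_c) = Y·Q·(S₀ − S)·θ_c, so V = 0.456 × 447 × (1960 − 7.46) × 19.3 / [1460 × (1 + 0.115 × 19.3)] = 7.68×10^6 / 4700 = 1634 m³.
Q_w = (V·X)/(θ_c X_r) = 1634 × 1460 / (19.3 × 9960) = 12.41 m³/d.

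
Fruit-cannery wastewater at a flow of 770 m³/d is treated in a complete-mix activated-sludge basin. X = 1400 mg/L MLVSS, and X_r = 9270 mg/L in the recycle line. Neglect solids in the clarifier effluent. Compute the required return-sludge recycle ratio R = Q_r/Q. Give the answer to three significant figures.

R = Q_r/Q = X/(X_r − X) = 1400 / (9270 − 1400) = 0.1779.

R ≈ 0.178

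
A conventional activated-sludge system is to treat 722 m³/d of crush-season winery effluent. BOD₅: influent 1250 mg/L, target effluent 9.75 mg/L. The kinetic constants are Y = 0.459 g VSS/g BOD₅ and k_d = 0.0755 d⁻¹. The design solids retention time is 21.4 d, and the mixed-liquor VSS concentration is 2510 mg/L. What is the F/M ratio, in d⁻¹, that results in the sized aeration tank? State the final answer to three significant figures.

From the SRT design equation V = Y Q (S₀−S) θ_c / [X (1 + k_d θ_c)] = 0.459 × 722 × (1250 − 9.75) × 21.4 / [2510 × (1 + 0.0755 × 21.4)] = 8.8×10^6 / 6565 = 1340 m³.
Food-to-microorganism ratio F/M = Q S₀ / (V X) = 722 × 1250 / (1340 × 2510) = 0.2684 d⁻¹.

F/M ≈ 0.268 d⁻¹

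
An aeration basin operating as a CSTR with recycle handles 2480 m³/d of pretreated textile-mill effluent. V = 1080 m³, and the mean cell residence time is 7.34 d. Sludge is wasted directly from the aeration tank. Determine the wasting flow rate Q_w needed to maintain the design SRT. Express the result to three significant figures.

Wasting from the aeration tank: Q_w = V / θ_c = 1080 / 7.34 = 147.1 m³/d.

Q_w ≈ 147 m³/d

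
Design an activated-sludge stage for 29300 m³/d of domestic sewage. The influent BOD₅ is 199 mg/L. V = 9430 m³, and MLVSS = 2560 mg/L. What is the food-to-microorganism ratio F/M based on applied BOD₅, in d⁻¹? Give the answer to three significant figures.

F/M = applied load / biomass = Q·S₀/(V·X) = 29300 × 199 / (9430 × 2560) = 0.2415 d⁻¹.

F/M ≈ 0.242 d⁻¹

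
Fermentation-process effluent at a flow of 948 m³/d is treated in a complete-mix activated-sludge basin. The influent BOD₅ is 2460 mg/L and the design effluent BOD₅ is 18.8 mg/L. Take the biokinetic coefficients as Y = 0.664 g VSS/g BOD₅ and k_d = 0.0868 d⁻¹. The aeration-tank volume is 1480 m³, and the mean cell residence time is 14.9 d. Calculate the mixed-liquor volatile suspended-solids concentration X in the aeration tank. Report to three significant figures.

X ≈ 6750 mg/L

From V·X·(1 + k_d·θ_c) = Y·Q·(S₀ − S)·θ_c: X = 0.664 × 948 × (2460 − 18.8) × 14.9 / [1480 × (1 + 0.0868 × 14.9)] = 6746 mg/L.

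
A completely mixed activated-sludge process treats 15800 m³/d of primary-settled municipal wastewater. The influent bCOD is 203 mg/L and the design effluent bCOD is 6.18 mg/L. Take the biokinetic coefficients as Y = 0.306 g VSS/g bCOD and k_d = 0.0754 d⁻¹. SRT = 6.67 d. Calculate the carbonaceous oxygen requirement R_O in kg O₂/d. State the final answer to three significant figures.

Y_obs = Y / (1 + k_d θ_c) = 0.306 / (1 + 0.0754 × 6.67) = 0.306 / 1.503 = 0.2036.
Q·(S₀ − S) = 15800 × (203 − 6.18) × 10⁻³ = 3110 kg/d removed.
Biomass synthesised: P_X = Y_obs × 3110 = 633.2 kg VSS/d.
Carbonaceous O₂ demand = substrate oxidised − cell-mass equivalent = 3110 − 1.42 × 633.2 = 2211 kg O₂/d.

R_O ≈ 2210 kg O₂/d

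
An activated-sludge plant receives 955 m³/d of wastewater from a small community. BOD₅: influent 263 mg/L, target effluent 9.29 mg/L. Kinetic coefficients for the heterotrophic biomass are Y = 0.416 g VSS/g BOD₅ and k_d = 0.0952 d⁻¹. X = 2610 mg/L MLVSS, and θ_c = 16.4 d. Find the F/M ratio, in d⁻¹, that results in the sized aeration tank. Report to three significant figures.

F/M ≈ 0.389 d⁻¹

From the SRT design equation V = Y Q (S₀−S) θ_c / [X (1 + k_d θ_c)] = 0.416 × 955 × (263 − 9.29) × 16.4 / [2610 × (1 + 0.0952 × 16.4)] = 1.65×10^6 / 6685 = 247.3 m³.
F/M = applied load / biomass = Q·S₀/(V·X) = 955 × 263 / (247.3 × 2610) = 0.3892 d⁻¹.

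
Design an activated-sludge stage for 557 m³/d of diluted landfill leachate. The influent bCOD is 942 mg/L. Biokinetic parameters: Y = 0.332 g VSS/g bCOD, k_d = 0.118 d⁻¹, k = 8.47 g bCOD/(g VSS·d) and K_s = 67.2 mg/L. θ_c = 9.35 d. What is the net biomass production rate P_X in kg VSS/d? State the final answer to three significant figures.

P_X ≈ 82.3 kg VSS/d

Effluent substrate depends only on kinetics and SRT: S = K_s(1 + k_d θ_c) / [θ_c(Yk − k_d) − 1] = 67.2 × (1 + 0.118 × 9.35) / [9.35 × (0.332 × 8.47 − 0.118) − 1] = 141.3 / 24.19 = 5.843 mg/L.
Correct the yield for decay: Y_obs = Y/(1 + k_d θ_c) = 0.332 / (1 + 0.118 × 9.35) = 0.332 / 2.103 = 0.1578.
Substrate removed = Q·(S₀ − S) = 557 m³/d × (942 − 5.84) g/m³ = 5.21×10^5 g/d = 521.4 kg/d.
P_X = Y_obs · Q(S₀ − S) = 0.1578 × 521.4 = 82.31 kg VSS/d.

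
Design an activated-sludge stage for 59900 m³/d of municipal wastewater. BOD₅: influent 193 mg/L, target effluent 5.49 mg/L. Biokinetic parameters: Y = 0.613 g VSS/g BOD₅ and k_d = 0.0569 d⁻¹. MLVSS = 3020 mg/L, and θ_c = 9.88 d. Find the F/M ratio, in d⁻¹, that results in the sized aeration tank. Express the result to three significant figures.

From the SRT design equation V = Y Q (S₀−S) θ_c / [X (1 + k_d θ_c)] = 0.613 × 59900 × (193 − 5.49) × 9.88 / [3020 × (1 + 0.0569 × 9.88)] = 6.8×10^7 / 4718 = 14419 m³.
Food-to-microorganism ratio F/M = Q S₀ / (V X) = 59900 × 193 / (14419 × 3020) = 0.2655 d⁻¹.

F/M ≈ 0.265 d⁻¹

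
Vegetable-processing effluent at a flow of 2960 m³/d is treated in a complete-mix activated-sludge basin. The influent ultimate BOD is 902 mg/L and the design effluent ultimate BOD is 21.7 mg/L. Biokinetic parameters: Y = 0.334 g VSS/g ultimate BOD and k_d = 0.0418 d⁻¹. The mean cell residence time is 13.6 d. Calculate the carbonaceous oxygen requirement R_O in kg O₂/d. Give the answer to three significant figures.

R_O ≈ 1820 kg O₂/d

Correct the yield for decay: Y_obs = Y/(1 + k_d θ_c) = 0.334 / (1 + 0.0418 × 13.6) = 0.334 / 1.568 = 0.2129.
Q·(S₀ − S) = 2960 × (902 − 21.7) × 10⁻³ = 2606 kg/d removed.
Biomass synthesised: P_X = Y_obs × 2606 = 554.9 kg VSS/d.
R_O = Q·(S₀ − S) − 1.42·P_X = 2606 − 1.42 × 554.9 = 1818 kg O₂/d.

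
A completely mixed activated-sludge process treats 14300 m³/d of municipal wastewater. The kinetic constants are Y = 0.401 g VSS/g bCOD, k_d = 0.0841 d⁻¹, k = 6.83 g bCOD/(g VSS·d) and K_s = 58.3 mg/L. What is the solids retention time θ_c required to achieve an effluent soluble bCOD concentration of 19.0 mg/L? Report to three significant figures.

From 1/θ_c = Y·k·S/(K_s + S) − k_d: Y·k·S/(K_s+S) = 0.401 × 6.83 × 19.0 / (58.3 + 19.0) = 0.6732 d⁻¹.
Then 1/θ_c = μ − k_d = 0.6732 − 0.0841 = 0.5891 d⁻¹, giving θ_c = 1.698 d.

θ_c ≈ 1.70 d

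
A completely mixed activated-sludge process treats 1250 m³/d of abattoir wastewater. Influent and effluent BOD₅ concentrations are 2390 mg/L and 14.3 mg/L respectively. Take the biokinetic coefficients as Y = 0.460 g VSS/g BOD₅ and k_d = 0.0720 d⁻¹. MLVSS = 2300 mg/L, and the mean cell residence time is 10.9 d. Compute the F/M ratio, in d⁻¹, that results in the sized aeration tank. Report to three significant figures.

F/M ≈ 0.358 d⁻¹

Steady-state biomass mass balance: V·X·(1 + k_d·θ_c) = Y·Q·(S₀ − S)·θ_c, so V = 0.460 × 1250 × (2390 − 14.3) × 10.9 / [2300 × (1 + 0.0720 × 10.9)] = 1.49×10^7 / 4105 = 3627 m³.
Food-to-microorganism ratio F/M = Q S₀ / (V X) = 1250 × 2390 / (3627 × 2300) = 0.3581 d⁻¹.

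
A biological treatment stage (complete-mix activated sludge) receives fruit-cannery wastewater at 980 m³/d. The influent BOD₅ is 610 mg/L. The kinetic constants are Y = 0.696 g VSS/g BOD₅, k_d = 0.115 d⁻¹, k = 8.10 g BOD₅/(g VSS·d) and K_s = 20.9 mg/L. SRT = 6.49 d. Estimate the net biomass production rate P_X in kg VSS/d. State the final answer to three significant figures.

For a completely mixed reactor with recycle the Lawrence–McCarty relation gives S = K_s·(1 + k_d·θ_c) / [θ_c·(Y·k − k_d) − 1] = 20.9 × (1 + 0.115 × 6.49) / [6.49 × (0.696 × 8.10 − 0.115) − 1] = 36.50 / 34.84 = 1.048 mg/L.
Y_obs = Y / (1 + k_d θ_c) = 0.696 / (1 + 0.115 × 6.49) = 0.696 / 1.746 = 0.3985.
Q·(S₀ − S) = 980 × (610 − 1.05) × 10⁻³ = 596.8 kg/d removed.
So the net sludge growth is P_X = 0.3985 × 596.8 = 237.8 kg VSS/d.

P_X ≈ 238 kg VSS/d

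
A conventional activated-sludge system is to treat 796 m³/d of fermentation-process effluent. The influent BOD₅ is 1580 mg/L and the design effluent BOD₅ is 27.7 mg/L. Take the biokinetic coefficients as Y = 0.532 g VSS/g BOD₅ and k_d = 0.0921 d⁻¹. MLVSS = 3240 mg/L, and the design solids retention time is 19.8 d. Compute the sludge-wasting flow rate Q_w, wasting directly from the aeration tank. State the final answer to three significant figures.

Q_w ≈ 71.9 m³/d

From the SRT design equation V = Y Q (S₀−S) θ_c / [X (1 + k_d θ_c)] = 0.532 × 796 × (1580 − 27.7) × 19.8 / [3240 × (1 + 0.0921 × 19.8)] = 1.3×10^7 / 9148 = 1423 m³.
With mixed-liquor wasting, θ_c = V/Q_w, so Q_w = V/θ_c = 1423/19.8 = 71.85 m³/d.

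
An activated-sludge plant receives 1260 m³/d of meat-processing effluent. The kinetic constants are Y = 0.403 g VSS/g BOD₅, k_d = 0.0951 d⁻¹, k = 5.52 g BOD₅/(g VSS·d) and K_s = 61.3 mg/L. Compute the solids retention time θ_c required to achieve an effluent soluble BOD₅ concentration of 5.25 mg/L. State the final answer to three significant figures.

θ_c ≈ 12.4 d

At the target effluent, Y k S/(K_s+S) = 0.403×5.52×5.25/66.55 = 0.1755 d⁻¹.
Then 1/θ_c = μ − k_d = 0.1755 − 0.0951 = 0.08039 d⁻¹, giving θ_c = 12.44 d.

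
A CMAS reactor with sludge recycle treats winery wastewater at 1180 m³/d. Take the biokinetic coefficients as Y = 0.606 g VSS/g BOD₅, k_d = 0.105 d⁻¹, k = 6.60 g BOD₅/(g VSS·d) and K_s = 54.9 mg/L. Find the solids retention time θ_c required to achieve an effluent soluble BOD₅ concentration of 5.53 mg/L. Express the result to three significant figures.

Specific growth rate at S = 5.53 mg/L: μ = YkS/(K_s+S) = 0.606·6.60·5.53/(54.9+5.53) = 0.3660 d⁻¹.
Then 1/θ_c = μ − k_d = 0.3660 − 0.105 = 0.2610 d⁻¹, giving θ_c = 3.831 d.

θ_c ≈ 3.83 d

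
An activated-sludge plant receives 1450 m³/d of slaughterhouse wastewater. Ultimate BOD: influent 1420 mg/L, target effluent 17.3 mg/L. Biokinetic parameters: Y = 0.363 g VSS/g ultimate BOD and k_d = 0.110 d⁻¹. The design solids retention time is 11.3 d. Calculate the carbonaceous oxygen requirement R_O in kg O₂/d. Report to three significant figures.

Observed yield with endogenous decay: Y_obs = Y / (1 + k_d·θ_c) = 0.363 / (1 + 0.110 × 11.3) = 0.363 / 2.243 = 0.1618 g VSS/g ultimate BOD.
ΔS = 1420 − 17.3 = 1403 mg/L, so the substrate removal rate is 1450 × 1403/1000 = 2034 kg ultimate BOD/d.
P_X = Y_obs·Q·(S₀ − S) = 0.1618 × 2034 = 329.2 kg VSS/d.
Carbonaceous O₂ demand = substrate oxidised − cell-mass equivalent = 2034 − 1.42 × 329.2 = 1567 kg O₂/d.

R_O ≈ 1570 kg O₂/d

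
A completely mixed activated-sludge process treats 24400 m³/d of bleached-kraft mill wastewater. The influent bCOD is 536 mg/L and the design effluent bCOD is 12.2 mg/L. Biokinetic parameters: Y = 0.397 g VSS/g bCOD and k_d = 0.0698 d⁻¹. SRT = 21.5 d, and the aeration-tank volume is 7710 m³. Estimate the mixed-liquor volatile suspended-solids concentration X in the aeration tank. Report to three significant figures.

X ≈ 5660 mg/L

X = Y·Q·ΔS·θ_c / [V·(1 + k_d θ_c)] = 0.397 × 24400 × (536 − 12.2) × 21.5 / [7710 × (1 + 0.0698 × 21.5)] = 5658 mg/L.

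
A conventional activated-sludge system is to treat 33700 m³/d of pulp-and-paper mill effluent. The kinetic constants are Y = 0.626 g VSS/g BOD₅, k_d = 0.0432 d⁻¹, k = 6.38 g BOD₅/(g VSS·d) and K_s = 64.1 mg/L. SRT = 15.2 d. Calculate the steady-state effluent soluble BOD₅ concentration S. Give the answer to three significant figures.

S ≈ 1.80 mg/L

For a completely mixed reactor with recycle the Lawrence–McCarty relation gives S = K_s·(1 + k_d·θ_c) / [θ_c·(Y·k − k_d) − 1] = 64.1 × (1 + 0.0432 × 15.2) / [15.2 × (0.626 × 6.38 − 0.0432) − 1] = 106.2 / 59.05 = 1.798 mg/L.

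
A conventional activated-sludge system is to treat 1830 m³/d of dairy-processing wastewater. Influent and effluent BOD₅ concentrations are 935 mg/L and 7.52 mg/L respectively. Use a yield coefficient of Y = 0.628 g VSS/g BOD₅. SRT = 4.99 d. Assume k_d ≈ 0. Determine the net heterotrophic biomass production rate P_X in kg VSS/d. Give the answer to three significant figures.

With endogenous decay neglected, the observed yield equals the true yield: Y_obs = Y = 0.628 g VSS/g BOD₅.
Q·(S₀ − S) = 1830 × (935 − 7.52) × 10⁻³ = 1697 kg/d removed.
P_X = Y_obs · Q(S₀ − S) = 0.6280 × 1697 = 1066 kg VSS/d.

P_X ≈ 1070 kg VSS/d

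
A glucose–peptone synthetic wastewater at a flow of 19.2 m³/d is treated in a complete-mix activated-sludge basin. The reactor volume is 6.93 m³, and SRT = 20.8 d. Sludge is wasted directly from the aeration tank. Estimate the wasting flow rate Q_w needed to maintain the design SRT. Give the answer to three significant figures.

Q_w ≈ 0.333 m³/d

Wasting from the aeration tank: Q_w = V / θ_c = 6.930 / 20.8 = 0.3332 m³/d.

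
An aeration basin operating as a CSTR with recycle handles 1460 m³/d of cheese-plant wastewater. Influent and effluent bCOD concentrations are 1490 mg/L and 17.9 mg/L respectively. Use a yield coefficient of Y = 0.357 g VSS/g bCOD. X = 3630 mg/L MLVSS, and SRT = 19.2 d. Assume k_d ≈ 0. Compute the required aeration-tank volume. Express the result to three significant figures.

V·X = Y·Q·ΔS·θ_c gives V = 0.357 × 1460 × (1490 − 17.9) × 19.2 / 3630 = 4058 m³.

V ≈ 4060 m³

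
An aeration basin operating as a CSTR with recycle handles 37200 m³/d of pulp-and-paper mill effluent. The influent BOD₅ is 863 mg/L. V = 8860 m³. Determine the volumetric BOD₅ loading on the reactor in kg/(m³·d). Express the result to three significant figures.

L_v ≈ 3.62 kg BOD₅/(m³·d)

L_v = Q S₀ / V = 37200 × 863 × 10⁻³ / 8860 = 3.623 kg/(m³·d).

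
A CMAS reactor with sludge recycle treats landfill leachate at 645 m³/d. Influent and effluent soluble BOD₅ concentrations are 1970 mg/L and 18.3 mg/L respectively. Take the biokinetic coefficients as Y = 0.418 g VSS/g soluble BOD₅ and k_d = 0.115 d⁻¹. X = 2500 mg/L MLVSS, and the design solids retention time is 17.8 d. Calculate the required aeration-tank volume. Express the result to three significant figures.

V ≈ 1230 m³

From the SRT design equation V = Y Q (S₀−S) θ_c / [X (1 + k_d θ_c)] = 0.418 × 645 × (1970 − 18.3) × 17.8 / [2500 × (1 + 0.115 × 17.8)] = 9.37×10^6 / 7618 = 1230 m³.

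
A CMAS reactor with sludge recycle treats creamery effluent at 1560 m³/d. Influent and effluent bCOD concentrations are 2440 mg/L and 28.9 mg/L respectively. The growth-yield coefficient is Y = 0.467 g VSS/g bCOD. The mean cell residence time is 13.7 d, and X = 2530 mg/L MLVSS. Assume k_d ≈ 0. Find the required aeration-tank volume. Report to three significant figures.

V ≈ 9510 m³

V·X = Y·Q·ΔS·θ_c gives V = 0.467 × 1560 × (2440 − 28.9) × 13.7 / 2530 = 9512 m³.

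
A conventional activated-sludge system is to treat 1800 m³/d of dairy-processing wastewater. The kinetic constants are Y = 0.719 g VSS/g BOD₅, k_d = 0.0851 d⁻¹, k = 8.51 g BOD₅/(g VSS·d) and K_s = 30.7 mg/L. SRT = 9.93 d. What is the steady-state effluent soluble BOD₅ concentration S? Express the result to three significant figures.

For a completely mixed reactor with recycle the Lawrence–McCarty relation gives S = K_s·(1 + k_d·θ_c) / [θ_c·(Y·k − k_d) − 1] = 30.7 × (1 + 0.0851 × 9.93) / [9.93 × (0.719 × 8.51 − 0.0851) − 1] = 56.64 / 58.91 = 0.9615 mg/L.

S ≈ 0.961 mg/L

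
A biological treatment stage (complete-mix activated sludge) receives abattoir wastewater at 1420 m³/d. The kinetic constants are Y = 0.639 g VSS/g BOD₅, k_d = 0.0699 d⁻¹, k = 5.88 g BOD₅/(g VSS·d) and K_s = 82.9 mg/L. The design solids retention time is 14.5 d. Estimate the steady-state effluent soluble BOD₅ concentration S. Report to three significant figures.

S ≈ 3.18 mg/L

Effluent substrate depends only on kinetics and SRT: S = K_s(1 + k_d θ_c) / [θ_c(Yk − k_d) − 1] = 82.9 × (1 + 0.0699 × 14.5) / [14.5 × (0.639 × 5.88 − 0.0699) − 1] = 166.9 / 52.47 = 3.181 mg/L.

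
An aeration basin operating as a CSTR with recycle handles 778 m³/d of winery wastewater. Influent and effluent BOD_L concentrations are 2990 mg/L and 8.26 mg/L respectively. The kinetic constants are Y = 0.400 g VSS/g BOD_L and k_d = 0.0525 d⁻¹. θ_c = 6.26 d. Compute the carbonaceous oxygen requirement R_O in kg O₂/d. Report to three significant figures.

R_O ≈ 1330 kg O₂/d

The observed yield is Y_obs = Y/(1 + k_d·θ_c) = 0.400 / (1 + 0.0525 × 6.26) = 0.400 / 1.329 = 0.3011 g VSS per g BOD_L removed.
Substrate removed = Q·(S₀ − S) = 778 m³/d × (2990 − 8.26) g/m³ = 2.32×10^6 g/d = 2320 kg/d.
P_X = Y_obs·Q·(S₀ − S) = 0.3011 × 2320 = 698.4 kg VSS/d.
Carbonaceous O₂ demand = substrate oxidised − cell-mass equivalent = 2320 − 1.42 × 698.4 = 1328 kg O₂/d.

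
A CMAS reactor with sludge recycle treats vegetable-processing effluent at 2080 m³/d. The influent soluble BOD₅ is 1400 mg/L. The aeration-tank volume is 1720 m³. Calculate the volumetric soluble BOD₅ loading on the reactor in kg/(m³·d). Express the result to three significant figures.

L_v ≈ 1.69 kg soluble BOD₅/(m³·d)

Applied soluble BOD₅ load per unit volume = Q·S₀/V = (2080 × 1400/1000)/1720 = 1.693 kg soluble BOD₅·m⁻³·d⁻¹.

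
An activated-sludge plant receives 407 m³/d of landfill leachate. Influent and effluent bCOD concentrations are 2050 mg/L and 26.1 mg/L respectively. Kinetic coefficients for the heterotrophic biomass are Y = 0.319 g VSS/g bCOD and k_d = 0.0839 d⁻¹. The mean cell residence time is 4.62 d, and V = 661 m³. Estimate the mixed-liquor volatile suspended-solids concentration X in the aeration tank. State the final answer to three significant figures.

X ≈ 1320 mg/L

From V·X·(1 + k_d·θ_c) = Y·Q·(S₀ − S)·θ_c: X = 0.319 × 407 × (2050 − 26.1) × 4.62 / [661 × (1 + 0.0839 × 4.62)] = 1324 mg/L.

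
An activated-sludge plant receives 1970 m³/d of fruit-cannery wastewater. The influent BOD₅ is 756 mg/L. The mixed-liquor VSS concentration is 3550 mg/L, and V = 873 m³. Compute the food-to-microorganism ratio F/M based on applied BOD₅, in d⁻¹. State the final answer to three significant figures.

F/M ≈ 0.481 d⁻¹

Food-to-microorganism ratio F/M = Q S₀ / (V X) = 1970 × 756 / (873.0 × 3550) = 0.4806 d⁻¹.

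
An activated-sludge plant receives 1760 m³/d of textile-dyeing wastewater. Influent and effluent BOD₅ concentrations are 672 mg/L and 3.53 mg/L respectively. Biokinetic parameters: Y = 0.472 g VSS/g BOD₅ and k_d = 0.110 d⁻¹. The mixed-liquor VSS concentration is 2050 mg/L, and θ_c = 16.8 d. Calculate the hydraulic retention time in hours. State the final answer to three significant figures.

τ ≈ 21.8 h

From the SRT design equation V = Y Q (S₀−S) θ_c / [X (1 + k_d θ_c)] = 0.472 × 1760 × (672 − 3.53) × 16.8 / [2050 × (1 + 0.110 × 16.8)] = 9.33×10^6 / 5838 = 1598 m³.
Hydraulic retention time τ = V/Q = 1598 / 1760 = 0.9079 d = 21.79 h.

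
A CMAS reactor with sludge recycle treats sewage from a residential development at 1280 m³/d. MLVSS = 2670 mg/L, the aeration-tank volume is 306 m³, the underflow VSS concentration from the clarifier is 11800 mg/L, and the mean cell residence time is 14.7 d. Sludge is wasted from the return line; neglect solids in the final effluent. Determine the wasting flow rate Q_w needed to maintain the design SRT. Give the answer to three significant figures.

Q_w ≈ 4.71 m³/d

θ_c = V·X/(Q_w·X_r) when wasting from the recycle, so Q_w = V·X/(θ_c·X_r) = 306.0 × 2670 / (14.7 × 11800) = 4.710 m³/d.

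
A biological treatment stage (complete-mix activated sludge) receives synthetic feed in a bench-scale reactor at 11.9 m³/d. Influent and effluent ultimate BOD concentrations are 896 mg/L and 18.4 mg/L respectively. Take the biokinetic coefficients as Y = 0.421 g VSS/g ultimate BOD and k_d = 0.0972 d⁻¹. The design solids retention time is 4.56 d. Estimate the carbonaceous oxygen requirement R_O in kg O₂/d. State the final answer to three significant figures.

R_O ≈ 6.12 kg O₂/d

The observed yield is Y_obs = Y/(1 + k_d·θ_c) = 0.421 / (1 + 0.0972 × 4.56) = 0.421 / 1.443 = 0.2917 g VSS per g ultimate BOD removed.
Q·(S₀ − S) = 11.9 × (896 − 18.4) × 10⁻³ = 10.44 kg/d removed.
Biomass synthesised: P_X = Y_obs × 10.44 = 3.046 kg VSS/d.
Carbonaceous O₂ demand = substrate oxidised − cell-mass equivalent = 10.44 − 1.42 × 3.046 = 6.118 kg O₂/d.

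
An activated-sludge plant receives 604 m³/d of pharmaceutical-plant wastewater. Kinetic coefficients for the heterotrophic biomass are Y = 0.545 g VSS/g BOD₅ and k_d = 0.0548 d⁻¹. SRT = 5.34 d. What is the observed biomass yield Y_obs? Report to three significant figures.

Y_obs ≈ 0.422 g VSS/g BOD₅

Correct the yield for decay: Y_obs = Y/(1 + k_d θ_c) = 0.545 / (1 + 0.0548 × 5.34) = 0.545 / 1.293 = 0.4216.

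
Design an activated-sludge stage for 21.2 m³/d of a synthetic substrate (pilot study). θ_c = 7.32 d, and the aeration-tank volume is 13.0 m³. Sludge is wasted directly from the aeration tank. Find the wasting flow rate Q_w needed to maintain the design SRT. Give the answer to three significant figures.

Wasting from the aeration tank: Q_w = V / θ_c = 13.00 / 7.32 = 1.776 m³/d.

Q_w ≈ 1.78 m³/d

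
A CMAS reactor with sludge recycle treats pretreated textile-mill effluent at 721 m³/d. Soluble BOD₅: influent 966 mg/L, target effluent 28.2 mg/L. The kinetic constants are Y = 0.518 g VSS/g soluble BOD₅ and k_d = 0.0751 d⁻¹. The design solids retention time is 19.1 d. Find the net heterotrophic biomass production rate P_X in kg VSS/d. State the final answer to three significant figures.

P_X ≈ 144 kg VSS/d

Correct the yield for decay: Y_obs = Y/(1 + k_d θ_c) = 0.518 / (1 + 0.0751 × 19.1) = 0.518 / 2.434 = 0.2128.
Q·(S₀ − S) = 721 × (966 − 28.2) × 10⁻³ = 676.2 kg/d removed.
P_X = Y_obs · Q(S₀ − S) = 0.2128 × 676.2 = 143.9 kg VSS/d.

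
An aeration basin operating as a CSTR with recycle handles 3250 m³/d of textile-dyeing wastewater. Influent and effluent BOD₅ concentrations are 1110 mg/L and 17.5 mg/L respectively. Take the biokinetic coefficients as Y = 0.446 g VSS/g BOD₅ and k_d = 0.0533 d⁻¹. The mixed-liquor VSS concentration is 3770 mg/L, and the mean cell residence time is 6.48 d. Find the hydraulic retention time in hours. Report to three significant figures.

From the SRT design equation V = Y Q (S₀−S) θ_c / [X (1 + k_d θ_c)] = 0.446 × 3250 × (1110 − 17.5) × 6.48 / [3770 × (1 + 0.0533 × 6.48)] = 1.03×10^7 / 5072 = 2023 m³.
τ = V/Q = 2023/3250 = 0.6225 d, or 14.94 h.

τ ≈ 14.9 h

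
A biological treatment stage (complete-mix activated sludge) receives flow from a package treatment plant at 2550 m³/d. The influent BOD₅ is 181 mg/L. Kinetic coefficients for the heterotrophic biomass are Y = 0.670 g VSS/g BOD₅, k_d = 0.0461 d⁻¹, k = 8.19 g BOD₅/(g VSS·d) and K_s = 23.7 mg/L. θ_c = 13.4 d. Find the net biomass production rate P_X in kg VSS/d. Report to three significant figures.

P_X ≈ 191 kg VSS/d

For a completely mixed reactor with recycle the Lawrence–McCarty relation gives S = K_s·(1 + k_d·θ_c) / [θ_c·(Y·k − k_d) − 1] = 23.7 × (1 + 0.0461 × 13.4) / [13.4 × (0.670 × 8.19 − 0.0461) − 1] = 38.34 / 71.91 = 0.5332 mg/L.
Correct the yield for decay: Y_obs = Y/(1 + k_d θ_c) = 0.670 / (1 + 0.0461 × 13.4) = 0.670 / 1.618 = 0.4142.
Mass of BOD₅ removed per day: Q(S₀ − S) = 2550 × 180.5 g/m³ = 460.2 kg/d.
Net biomass production P_X = Y_obs × Q·(S₀ − S) = 0.4142 × 460.2 = 190.6 kg VSS/d.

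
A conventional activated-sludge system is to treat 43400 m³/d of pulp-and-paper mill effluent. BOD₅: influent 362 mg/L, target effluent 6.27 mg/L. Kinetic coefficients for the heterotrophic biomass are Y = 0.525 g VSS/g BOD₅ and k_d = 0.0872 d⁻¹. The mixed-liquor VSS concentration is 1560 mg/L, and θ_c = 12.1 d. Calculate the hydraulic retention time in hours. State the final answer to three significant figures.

τ ≈ 16.9 h

Steady-state biomass mass balance: V·X·(1 + k_d·θ_c) = Y·Q·(S₀ − S)·θ_c, so V = 0.525 × 43400 × (362 − 6.27) × 12.1 / [1560 × (1 + 0.0872 × 12.1)] = 9.81×10^7 / 3206 = 30591 m³.
τ = V/Q = 30591/43400 = 0.7049 d, or 16.92 h.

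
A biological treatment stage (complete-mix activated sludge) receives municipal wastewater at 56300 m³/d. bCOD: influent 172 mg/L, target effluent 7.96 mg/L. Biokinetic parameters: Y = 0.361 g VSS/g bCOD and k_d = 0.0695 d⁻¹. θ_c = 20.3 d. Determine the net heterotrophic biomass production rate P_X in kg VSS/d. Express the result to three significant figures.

Observed yield with endogenous decay: Y_obs = Y / (1 + k_d·θ_c) = 0.361 / (1 + 0.0695 × 20.3) = 0.361 / 2.411 = 0.1497 g VSS/g bCOD.
Substrate removed = Q·(S₀ − S) = 56300 m³/d × (172 − 7.96) g/m³ = 9.24×10^6 g/d = 9235 kg/d.
Net biomass production P_X = Y_obs × Q·(S₀ − S) = 0.1497 × 9235 = 1383 kg VSS/d.

P_X ≈ 1380 kg VSS/d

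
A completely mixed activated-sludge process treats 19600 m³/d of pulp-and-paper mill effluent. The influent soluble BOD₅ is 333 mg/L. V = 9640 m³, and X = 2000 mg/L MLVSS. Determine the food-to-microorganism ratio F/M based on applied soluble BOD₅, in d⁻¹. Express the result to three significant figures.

F/M = applied load / biomass = Q·S₀/(V·X) = 19600 × 333 / (9640 × 2000) = 0.3385 d⁻¹.

F/M ≈ 0.339 d⁻¹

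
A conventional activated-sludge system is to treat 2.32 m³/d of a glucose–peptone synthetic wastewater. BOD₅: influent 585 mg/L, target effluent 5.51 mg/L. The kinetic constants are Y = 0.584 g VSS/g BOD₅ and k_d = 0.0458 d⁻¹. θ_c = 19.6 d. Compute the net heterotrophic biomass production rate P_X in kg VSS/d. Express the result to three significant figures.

Y_obs = Y / (1 + k_d θ_c) = 0.584 / (1 + 0.0458 × 19.6) = 0.584 / 1.898 = 0.3077.
ΔS = 585 − 5.51 = 579.5 mg/L, so the substrate removal rate is 2.32 × 579.5/1000 = 1.344 kg BOD₅/d.
Net biomass production P_X = Y_obs × Q·(S₀ − S) = 0.3077 × 1.344 = 0.4137 kg VSS/d.

P_X ≈ 0.414 kg VSS/d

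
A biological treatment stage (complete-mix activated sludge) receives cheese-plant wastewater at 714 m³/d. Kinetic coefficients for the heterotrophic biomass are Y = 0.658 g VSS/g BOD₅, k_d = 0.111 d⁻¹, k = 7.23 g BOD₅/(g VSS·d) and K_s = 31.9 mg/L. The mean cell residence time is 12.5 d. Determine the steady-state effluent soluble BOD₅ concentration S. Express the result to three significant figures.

From the Monod/SRT balance for a CMAS, S = K_s·(1+k_d θ_c)/[θ_c·(Y k − k_d) − 1] = 31.9 × (1 + 0.111 × 12.5) / [12.5 × (0.658 × 7.23 − 0.111) − 1] = 76.16 / 57.08 = 1.334 mg/L.

S ≈ 1.33 mg/L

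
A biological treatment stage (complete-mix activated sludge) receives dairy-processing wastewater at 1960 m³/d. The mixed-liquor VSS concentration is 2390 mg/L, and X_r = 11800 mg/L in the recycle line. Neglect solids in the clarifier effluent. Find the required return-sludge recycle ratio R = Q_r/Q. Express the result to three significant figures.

R ≈ 0.254

Mass balance around the secondary clarifier (neglecting effluent solids): R = X / (X_r − X) = 2390 / (11800 − 2390) = 0.2540.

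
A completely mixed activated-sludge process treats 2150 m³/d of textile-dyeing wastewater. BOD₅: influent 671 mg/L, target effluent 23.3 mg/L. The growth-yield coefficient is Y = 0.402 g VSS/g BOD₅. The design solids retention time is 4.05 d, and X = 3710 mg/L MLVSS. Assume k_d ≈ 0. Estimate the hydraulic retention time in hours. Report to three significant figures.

τ ≈ 6.82 h

Biomass mass balance (decay neglected): V·X = Y·Q·(S₀ − S)·θ_c, so V = 0.402 × 2150 × (671 − 23.3) × 4.05 / 3710 = 611.1 m³.
τ = V/Q = 611.1/2150 = 0.2842 d, or 6.822 h.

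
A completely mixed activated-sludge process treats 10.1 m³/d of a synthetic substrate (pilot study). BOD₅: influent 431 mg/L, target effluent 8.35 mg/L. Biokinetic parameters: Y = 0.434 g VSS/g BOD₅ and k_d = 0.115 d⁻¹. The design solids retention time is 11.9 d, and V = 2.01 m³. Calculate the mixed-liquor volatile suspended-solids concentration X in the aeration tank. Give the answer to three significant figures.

X ≈ 4630 mg/L

X = Y·Q·ΔS·θ_c / [V·(1 + k_d θ_c)] = 0.434 × 10.1 × (431 − 8.35) × 11.9 / [2.01 × (1 + 0.115 × 11.9)] = 4631 mg/L.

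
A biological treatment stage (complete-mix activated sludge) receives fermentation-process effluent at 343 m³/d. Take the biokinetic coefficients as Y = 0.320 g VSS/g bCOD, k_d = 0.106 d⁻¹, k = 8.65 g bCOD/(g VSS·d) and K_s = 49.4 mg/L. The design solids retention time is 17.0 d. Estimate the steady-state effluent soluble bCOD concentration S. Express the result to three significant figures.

S ≈ 3.13 mg/L

For a completely mixed reactor with recycle the Lawrence–McCarty relation gives S = K_s·(1 + k_d·θ_c) / [θ_c·(Y·k − k_d) − 1] = 49.4 × (1 + 0.106 × 17.0) / [17.0 × (0.320 × 8.65 − 0.106) − 1] = 138.4 / 44.25 = 3.128 mg/L.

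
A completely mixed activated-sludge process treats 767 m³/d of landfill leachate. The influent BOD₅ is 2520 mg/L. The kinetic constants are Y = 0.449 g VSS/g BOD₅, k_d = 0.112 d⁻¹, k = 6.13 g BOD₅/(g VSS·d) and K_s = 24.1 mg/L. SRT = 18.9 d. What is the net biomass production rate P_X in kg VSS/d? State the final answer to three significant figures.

P_X ≈ 278 kg VSS/d

From the Monod/SRT balance for a CMAS, S = K_s·(1+k_d θ_c)/[θ_c·(Y k − k_d) − 1] = 24.1 × (1 + 0.112 × 18.9) / [18.9 × (0.449 × 6.13 − 0.112) − 1] = 75.11 / 48.90 = 1.536 mg/L.
Correct the yield for decay: Y_obs = Y/(1 + k_d θ_c) = 0.449 / (1 + 0.112 × 18.9) = 0.449 / 3.117 = 0.1441.
Substrate removed = Q·(S₀ − S) = 767 m³/d × (2520 − 1.54) g/m³ = 1.93×10^6 g/d = 1932 kg/d.
Biomass produced: P_X = Y_obs·Q·ΔS = 0.1441 × 1932 ≈ 278.3 kg VSS/d.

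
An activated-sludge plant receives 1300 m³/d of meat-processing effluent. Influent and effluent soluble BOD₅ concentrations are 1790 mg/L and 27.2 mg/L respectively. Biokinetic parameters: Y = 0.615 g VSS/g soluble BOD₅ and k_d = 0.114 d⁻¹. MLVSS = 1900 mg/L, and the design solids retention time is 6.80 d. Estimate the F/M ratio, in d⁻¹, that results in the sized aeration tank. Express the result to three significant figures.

Steady-state biomass mass balance: V·X·(1 + k_d·θ_c) = Y·Q·(S₀ − S)·θ_c, so V = 0.615 × 1300 × (1790 − 27.2) × 6.80 / [1900 × (1 + 0.114 × 6.80)] = 9.58×10^6 / 3373 = 2841 m³.
F/M = applied load / biomass = Q·S₀/(V·X) = 1300 × 1790 / (2841 × 1900) = 0.4310 d⁻¹.

F/M ≈ 0.431 d⁻¹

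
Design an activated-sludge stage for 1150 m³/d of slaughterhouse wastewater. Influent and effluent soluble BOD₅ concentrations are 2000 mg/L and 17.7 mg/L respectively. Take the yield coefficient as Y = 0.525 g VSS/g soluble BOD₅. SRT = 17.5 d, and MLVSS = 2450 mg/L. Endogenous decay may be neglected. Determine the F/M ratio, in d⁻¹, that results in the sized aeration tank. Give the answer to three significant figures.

With k_d = 0 the design equation reduces to V = Y Q (S₀−S) θ_c / X = 0.525 × 1150 × (2000 − 17.7) × 17.5 / 2450 = 8549 m³.
F/M = applied load / biomass = Q·S₀/(V·X) = 1150 × 2000 / (8549 × 2450) = 0.1098 d⁻¹.

F/M ≈ 0.110 d⁻¹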